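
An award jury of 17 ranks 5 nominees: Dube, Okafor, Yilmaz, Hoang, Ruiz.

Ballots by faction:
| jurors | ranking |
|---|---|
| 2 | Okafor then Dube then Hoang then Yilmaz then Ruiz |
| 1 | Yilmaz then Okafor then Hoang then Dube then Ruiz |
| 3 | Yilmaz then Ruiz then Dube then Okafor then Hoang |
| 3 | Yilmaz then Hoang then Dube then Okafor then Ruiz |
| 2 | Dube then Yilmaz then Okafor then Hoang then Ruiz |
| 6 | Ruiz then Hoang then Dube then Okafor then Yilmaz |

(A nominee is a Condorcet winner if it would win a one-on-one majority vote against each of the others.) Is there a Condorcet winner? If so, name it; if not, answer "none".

Pairwise majorities:
Dube vs Okafor: Dube preferred on 3+3+2+6 = 14 ballots; Dube wins 14–3.
Dube vs Yilmaz: 10 to 7, Dube.
Dube vs Hoang: 7 to 10, Hoang.
Dube vs Ruiz: 8 to 9, Ruiz.
Okafor vs Yilmaz: 2+6 = 8 for Okafor, 9 for Yilmaz — Yilmaz by 9–8.
Okafor vs Hoang: 8 to 9, Hoang.
Okafor vs Ruiz: 2+1+3+2 = 8 for Okafor, 9 for Ruiz — Ruiz by 9–8.
Yilmaz vs Hoang: 1+3+3+2 = 9 for Yilmaz, 8 for Hoang — Yilmaz by 9–8.
Yilmaz vs Ruiz: Yilmaz preferred on 2+1+3+3+2 = 11 ballots; Yilmaz wins 11–6.
Hoang vs Ruiz: 8 to 9, Ruiz.
Each nominee drops at least one matchup (Dube loses to Hoang; Okafor loses to Dube; Yilmaz loses to Dube; Hoang loses to Yilmaz; Ruiz loses to Yilmaz); the cycle Dube → Yilmaz → Hoang → Dube rules out a Condorcet winner.

none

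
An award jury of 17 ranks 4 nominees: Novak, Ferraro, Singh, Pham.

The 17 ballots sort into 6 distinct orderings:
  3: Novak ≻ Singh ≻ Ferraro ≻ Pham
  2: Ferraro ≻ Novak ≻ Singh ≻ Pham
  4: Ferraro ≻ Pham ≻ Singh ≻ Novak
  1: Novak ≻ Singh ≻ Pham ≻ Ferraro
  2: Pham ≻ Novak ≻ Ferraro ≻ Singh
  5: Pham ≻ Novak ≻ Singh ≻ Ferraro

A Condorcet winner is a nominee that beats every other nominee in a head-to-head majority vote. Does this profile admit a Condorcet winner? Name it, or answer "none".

Check each pair by majority over 17 ballots:
Novak vs Ferraro: Novak preferred on 3+1+2+5 = 11 ballots; Novak wins 11–6.
Novak vs Singh: Novak is ranked higher on 3+2+1+2+5 = 13 ballots, Singh on 4. Novak wins 13–4.
Novak vs Pham: 3+2+1 = 6 for Novak, 11 for Pham — Pham by 11–6.
Ferraro vs Singh: Ferraro preferred on 2+4+2 = 8 ballots; Singh wins 9–8.
Ferraro vs Pham: Ferraro preferred on 3+2+4 = 9 ballots; Ferraro wins 9–8.
Singh vs Pham: Singh is ranked higher on 3+2+1 = 6 ballots, Pham on 11. Pham wins 11–6.
Every nominee loses at least once (Novak loses to Pham; Ferraro loses to Novak; Singh loses to Novak; Pham loses to Ferraro). The majority relation contains the cycle Novak → Ferraro → Pham → Novak, so there is no Condorcet winner.

none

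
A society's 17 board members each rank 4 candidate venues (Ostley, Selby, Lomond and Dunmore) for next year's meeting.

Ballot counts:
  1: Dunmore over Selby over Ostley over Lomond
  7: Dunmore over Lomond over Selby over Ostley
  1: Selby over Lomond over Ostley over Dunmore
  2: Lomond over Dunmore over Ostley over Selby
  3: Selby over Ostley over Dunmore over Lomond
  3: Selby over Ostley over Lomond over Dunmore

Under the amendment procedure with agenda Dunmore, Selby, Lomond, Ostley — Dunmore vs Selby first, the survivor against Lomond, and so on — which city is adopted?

Round 1: Dunmore vs Selby — 10–7, Dunmore advances.
Round 2: Dunmore vs Lomond — 11–6, Dunmore advances.
Round 3: Dunmore vs Ostley — 10–7, Dunmore advances.
Dunmore survives the agenda.

Dunmore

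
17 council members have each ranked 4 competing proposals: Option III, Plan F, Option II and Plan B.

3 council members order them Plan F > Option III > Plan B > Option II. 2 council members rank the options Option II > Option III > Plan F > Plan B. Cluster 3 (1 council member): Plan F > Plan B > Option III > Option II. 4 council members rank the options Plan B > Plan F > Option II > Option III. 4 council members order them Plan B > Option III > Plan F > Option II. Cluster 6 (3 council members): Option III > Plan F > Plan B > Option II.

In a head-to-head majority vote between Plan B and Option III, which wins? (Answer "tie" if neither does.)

Ballots ranking Plan B above Option III: 1 + 4 + 4 = 9.
Ballots ranking Option III above Plan B: 17 − 9 = 8.
Plan B wins the head-to-head 9–8.

Plan B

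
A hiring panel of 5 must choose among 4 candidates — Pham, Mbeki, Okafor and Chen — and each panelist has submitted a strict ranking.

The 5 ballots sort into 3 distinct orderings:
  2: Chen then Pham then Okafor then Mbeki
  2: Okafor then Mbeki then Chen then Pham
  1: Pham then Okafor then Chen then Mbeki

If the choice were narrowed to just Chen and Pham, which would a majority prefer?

Ballots ranking Chen above Pham: 2 + 2 = 4.
Ballots ranking Pham above Chen: 5 − 4 = 1.
Chen wins the head-to-head 4–1.

Chen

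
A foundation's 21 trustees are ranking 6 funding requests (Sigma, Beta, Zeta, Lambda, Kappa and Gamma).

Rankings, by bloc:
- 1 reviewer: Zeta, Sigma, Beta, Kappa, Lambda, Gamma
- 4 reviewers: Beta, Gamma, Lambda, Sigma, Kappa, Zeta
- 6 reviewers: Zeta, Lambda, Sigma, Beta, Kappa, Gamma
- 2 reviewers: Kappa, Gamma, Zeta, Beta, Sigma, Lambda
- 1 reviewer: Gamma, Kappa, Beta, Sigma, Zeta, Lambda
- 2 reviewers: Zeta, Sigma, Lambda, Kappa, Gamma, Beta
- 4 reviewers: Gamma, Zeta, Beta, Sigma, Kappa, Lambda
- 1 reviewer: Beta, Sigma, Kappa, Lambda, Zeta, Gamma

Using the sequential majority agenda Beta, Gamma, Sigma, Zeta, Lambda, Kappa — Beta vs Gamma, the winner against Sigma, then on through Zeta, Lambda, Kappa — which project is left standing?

Round 1: Beta vs Gamma — 12–9, Beta advances.
Round 2: Beta vs Sigma — 12–9, Beta advances.
Round 3: Beta vs Zeta — 6–15, Zeta advances.
Round 4: Zeta vs Lambda — 16–5, Zeta advances.
Round 5: Zeta vs Kappa — 13–8, Zeta advances.
The agenda winner is Zeta.

Zeta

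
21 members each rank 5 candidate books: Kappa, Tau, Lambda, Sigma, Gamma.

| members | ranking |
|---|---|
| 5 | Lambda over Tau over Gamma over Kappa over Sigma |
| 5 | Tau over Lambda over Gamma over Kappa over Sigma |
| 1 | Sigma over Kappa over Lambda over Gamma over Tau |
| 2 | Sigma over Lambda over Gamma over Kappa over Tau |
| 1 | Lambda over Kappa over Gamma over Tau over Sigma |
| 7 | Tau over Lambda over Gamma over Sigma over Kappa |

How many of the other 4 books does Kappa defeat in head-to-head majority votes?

1

Kappa against each rival (21 members):
Kappa vs Tau: Tau, 17–4.
Kappa vs Lambda: Kappa preferred on 1 ballot; Lambda wins 20–1.
Kappa vs Sigma: Kappa preferred on 5+5+1 = 11 ballots; Kappa wins 11–10.
Kappa–Gamma: Gamma 19–2.
Kappa beats Sigma; loses to Tau, Lambda, Gamma — 1 pairwise win.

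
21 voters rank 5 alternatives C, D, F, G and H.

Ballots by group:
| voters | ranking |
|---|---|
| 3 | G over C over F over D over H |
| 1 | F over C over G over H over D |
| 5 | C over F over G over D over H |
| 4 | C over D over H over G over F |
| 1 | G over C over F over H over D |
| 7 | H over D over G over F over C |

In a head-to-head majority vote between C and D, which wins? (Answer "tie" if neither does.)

C

Ballots ranking C above D: 3 + 1 + 5 + 4 + 1 = 14.
Ballots ranking D above C: 21 − 14 = 7.
C wins the head-to-head 14–7.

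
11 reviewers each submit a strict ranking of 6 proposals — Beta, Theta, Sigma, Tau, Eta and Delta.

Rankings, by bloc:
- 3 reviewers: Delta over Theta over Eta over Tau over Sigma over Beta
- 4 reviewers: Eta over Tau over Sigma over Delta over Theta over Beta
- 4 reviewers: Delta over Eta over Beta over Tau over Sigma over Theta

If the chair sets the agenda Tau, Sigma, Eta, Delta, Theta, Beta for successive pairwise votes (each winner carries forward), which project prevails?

Round 1: Tau vs Sigma — 11–0, Tau advances.
Round 2: Tau vs Eta — 0–11, Eta advances.
Round 3: Eta vs Delta — 4–7, Delta advances.
Round 4: Delta vs Theta — 11–0, Delta advances.
Round 5: Delta vs Beta — 11–0, Delta advances.
The agenda winner is Delta.

Delta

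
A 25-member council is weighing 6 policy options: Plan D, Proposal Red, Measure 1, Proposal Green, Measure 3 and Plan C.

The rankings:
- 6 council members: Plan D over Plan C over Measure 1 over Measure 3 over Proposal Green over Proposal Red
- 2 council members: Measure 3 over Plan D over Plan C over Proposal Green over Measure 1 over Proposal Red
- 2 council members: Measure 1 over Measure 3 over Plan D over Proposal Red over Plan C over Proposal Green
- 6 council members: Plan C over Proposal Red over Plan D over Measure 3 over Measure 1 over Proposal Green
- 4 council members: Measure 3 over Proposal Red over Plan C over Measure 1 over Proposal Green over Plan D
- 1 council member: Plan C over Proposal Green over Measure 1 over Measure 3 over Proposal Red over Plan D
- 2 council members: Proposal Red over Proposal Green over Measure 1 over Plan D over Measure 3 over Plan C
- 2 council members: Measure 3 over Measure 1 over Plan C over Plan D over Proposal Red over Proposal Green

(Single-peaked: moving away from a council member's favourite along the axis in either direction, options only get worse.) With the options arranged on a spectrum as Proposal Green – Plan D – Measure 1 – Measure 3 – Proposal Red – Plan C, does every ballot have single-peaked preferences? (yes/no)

Axis positions: Proposal Green=1, Plan D=2, Measure 1=3, Measure 3=4, Proposal Red=5, Plan C=6.
Bloc 1: ranking walks positions 2-6-3-4-1-5; Plan C is ranked above Measure 1 even though Measure 1 lies between Plan C and the peak Plan D on the axis — preferences dip and rise again. Not single-peaked.
Bloc 2: ranking walks positions 4-2-6-1-3-5; Plan D is ranked above Measure 1 even though Measure 1 lies between Plan D and the peak Measure 3 on the axis — preferences dip and rise again. Not single-peaked.
Bloc 3 (peak Measure 1 at position 3): ranking walks positions 3-4-2-5-6-1, expanding outward from the peak — single-peaked.
Bloc 4: ranking walks positions 6-5-2-4-3-1; Plan D is ranked above Measure 3 even though Measure 3 lies between Plan D and the peak Plan C on the axis — preferences dip and rise again. Not single-peaked.
Bloc 5: ranking walks positions 4-5-6-3-1-2; Proposal Green is ranked above Plan D even though Plan D lies between Proposal Green and the peak Measure 3 on the axis — preferences dip and rise again. Not single-peaked.
Bloc 6: ranking walks positions 6-1-3-4-5-2; Proposal Green is ranked above Proposal Red even though Proposal Red lies between Proposal Green and the peak Plan C on the axis — preferences dip and rise again. Not single-peaked.
Bloc 7: ranking walks positions 5-1-3-2-4-6; Proposal Green is ranked above Measure 3 even though Measure 3 lies between Proposal Green and the peak Proposal Red on the axis — preferences dip and rise again. Not single-peaked.
Bloc 8: ranking walks positions 4-3-6-2-5-1; Plan C is ranked above Proposal Red even though Proposal Red lies between Plan C and the peak Measure 3 on the axis — preferences dip and rise again. Not single-peaked.
Bloc 1 violates single-peakedness, so the profile is not single-peaked on this axis.

no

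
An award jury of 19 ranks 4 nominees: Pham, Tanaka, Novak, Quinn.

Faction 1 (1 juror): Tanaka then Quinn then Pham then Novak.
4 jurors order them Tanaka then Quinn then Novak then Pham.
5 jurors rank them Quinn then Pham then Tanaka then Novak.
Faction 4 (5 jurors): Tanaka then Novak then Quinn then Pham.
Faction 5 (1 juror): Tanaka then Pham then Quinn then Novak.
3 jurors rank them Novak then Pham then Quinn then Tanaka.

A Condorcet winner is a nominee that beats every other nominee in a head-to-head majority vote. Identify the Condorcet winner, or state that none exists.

Pairwise majorities:
Pham vs Tanaka: Pham is ranked higher on 5+3 = 8 ballots, Tanaka on 11. Tanaka wins 11–8.
Pham vs Novak: Pham preferred on 1+5+1 = 7 ballots; Novak wins 12–7.
Pham vs Quinn: Pham is ranked higher on 1+3 = 4 ballots, Quinn on 15. Quinn wins 15–4.
Tanaka vs Novak: 1+4+5+5+1 = 16 for Tanaka, 3 for Novak — Tanaka by 16–3.
Tanaka vs Quinn: 11 to 8, Tanaka.
Novak vs Quinn: Novak is ranked higher on 5+3 = 8 ballots, Quinn on 11. Quinn wins 11–8.
Tanaka defeats every rival head-to-head and is the Condorcet winner.

Tanaka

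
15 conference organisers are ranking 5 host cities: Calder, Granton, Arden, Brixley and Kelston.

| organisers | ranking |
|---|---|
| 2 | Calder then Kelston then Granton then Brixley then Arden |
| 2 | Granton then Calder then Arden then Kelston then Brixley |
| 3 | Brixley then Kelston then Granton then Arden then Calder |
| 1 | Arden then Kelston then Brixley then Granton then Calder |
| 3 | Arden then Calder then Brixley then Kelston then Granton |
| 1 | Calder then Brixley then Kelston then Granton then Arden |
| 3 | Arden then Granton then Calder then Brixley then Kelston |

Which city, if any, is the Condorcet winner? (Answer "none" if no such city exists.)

Check each pair by majority over 15 ballots:
Calder–Granton: Granton 9–6.
Calder–Arden: Arden 10–5.
Calder vs Brixley: Calder, 11–4.
Calder–Kelston: Calder 11–4.
Granton vs Arden: Granton wins 8–7.
Granton–Brixley: Brixley 8–7.
Granton vs Kelston: Kelston wins 10–5.
Arden vs Brixley: Arden, 9–6.
Arden vs Kelston: Arden, 9–6.
Brixley vs Kelston: Brixley, 10–5.
No city is unbeaten: Calder loses to Granton; Granton loses to Brixley; Arden loses to Granton; Brixley loses to Calder; Kelston loses to Calder. In particular Calder beats Brixley beats Granton beats Calder is a majority cycle — no Condorcet winner exists.

none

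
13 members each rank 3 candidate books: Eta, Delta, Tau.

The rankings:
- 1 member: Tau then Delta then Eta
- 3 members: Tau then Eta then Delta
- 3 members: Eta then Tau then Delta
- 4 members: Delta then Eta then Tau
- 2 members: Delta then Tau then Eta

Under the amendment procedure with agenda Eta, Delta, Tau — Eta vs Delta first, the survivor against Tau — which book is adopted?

Tau

Round 1: Eta vs Delta — 6–7, Delta advances.
Round 2: Delta vs Tau — 6–7, Tau advances.
Tau survives the agenda.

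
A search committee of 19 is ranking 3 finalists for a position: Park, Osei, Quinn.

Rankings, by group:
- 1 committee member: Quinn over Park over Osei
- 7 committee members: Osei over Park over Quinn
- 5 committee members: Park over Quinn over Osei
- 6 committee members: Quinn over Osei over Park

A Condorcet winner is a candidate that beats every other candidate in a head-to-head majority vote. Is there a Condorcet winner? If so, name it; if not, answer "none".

none

Check each pair by majority over 19 ballots:
Park–Osei: Osei 13–6.
Park vs Quinn: Park, 12–7.
Osei vs Quinn: Quinn, 12–7.
No candidate is unbeaten: Park loses to Osei; Osei loses to Quinn; Quinn loses to Park. In particular Park beats Quinn beats Osei beats Park is a majority cycle — no Condorcet winner exists.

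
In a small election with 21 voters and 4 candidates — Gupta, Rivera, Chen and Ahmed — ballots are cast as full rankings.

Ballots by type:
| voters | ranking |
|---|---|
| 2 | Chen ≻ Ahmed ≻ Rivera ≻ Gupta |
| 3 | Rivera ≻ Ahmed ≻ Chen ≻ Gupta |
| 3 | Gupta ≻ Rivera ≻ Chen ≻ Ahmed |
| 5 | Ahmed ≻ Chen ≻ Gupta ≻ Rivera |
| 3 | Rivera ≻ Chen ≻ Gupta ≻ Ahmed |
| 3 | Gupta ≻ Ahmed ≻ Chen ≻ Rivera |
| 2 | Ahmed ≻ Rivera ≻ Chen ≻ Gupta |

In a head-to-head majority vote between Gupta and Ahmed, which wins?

Ballots ranking Gupta above Ahmed: 3 + 3 + 3 = 9.
Ballots ranking Ahmed above Gupta: 21 − 9 = 12.
Ahmed wins the head-to-head 12–9.

Ahmed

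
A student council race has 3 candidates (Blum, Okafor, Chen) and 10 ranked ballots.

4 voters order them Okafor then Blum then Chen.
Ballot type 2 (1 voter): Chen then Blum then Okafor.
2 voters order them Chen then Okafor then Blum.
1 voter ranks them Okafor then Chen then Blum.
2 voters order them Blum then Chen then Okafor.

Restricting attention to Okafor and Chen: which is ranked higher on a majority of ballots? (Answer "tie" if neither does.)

tie

Ballots ranking Okafor above Chen: 4 + 1 = 5.
Ballots ranking Chen above Okafor: 10 − 5 = 5.
5–5: the pair ties.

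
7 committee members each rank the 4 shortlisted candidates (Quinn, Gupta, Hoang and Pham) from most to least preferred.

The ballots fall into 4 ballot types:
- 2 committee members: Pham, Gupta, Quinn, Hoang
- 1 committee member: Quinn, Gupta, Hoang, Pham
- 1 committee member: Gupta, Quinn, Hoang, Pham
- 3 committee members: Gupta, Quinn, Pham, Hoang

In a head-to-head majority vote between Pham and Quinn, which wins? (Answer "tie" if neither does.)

Quinn

Ballots ranking Pham above Quinn: 2.
Ballots ranking Quinn above Pham: 7 − 2 = 5.
Quinn wins the head-to-head 5–2.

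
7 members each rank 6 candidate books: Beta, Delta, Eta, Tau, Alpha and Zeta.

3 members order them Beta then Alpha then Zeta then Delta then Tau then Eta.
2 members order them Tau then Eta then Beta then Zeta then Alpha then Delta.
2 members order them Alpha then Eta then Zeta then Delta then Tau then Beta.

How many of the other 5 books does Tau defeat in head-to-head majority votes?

2

Tau against each rival (7 members):
Tau vs Beta: 2+2 = 4 for Tau, 3 for Beta — Tau by 4–3.
Tau vs Delta: Tau is ranked higher on 2 ballots, Delta on 5. Delta wins 5–2.
Tau vs Eta: Tau wins 5–2.
Tau vs Alpha: Alpha wins 5–2.
Tau vs Zeta: Zeta, 5–2.
Tau beats Beta, Eta; loses to Delta, Alpha, Zeta — 2 pairwise wins.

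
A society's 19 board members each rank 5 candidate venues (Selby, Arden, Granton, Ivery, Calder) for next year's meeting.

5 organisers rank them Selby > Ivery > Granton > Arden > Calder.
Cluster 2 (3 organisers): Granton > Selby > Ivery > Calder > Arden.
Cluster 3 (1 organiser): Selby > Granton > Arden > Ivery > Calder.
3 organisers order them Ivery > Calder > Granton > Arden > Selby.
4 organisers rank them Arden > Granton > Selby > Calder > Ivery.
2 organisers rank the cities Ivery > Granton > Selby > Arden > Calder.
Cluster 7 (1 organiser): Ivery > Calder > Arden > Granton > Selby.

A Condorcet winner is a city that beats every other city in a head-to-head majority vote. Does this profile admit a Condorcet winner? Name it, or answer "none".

none

Check each pair by majority over 19 ballots:
Selby vs Arden: Selby preferred on 5+3+1+2 = 11 ballots; Selby wins 11–8.
Selby vs Granton: Selby preferred on 5+1 = 6 ballots; Granton wins 13–6.
Selby vs Ivery: Selby is ranked higher on 5+3+1+4 = 13 ballots, Ivery on 6. Selby wins 13–6.
Selby vs Calder: Selby preferred on 5+3+1+4+2 = 15 ballots; Selby wins 15–4.
Arden vs Granton: Arden is ranked higher on 4+1 = 5 ballots, Granton on 14. Granton wins 14–5.
Arden vs Ivery: 1+4 = 5 for Arden, 14 for Ivery — Ivery by 14–5.
Arden vs Calder: 5+1+4+2 = 12 for Arden, 7 for Calder — Arden by 12–7.
Granton vs Ivery: 3+1+4 = 8 for Granton, 11 for Ivery — Ivery by 11–8.
Granton vs Calder: Granton is ranked higher on 5+3+1+4+2 = 15 ballots, Calder on 4. Granton wins 15–4.
Ivery vs Calder: 5+3+1+3+2+1 = 15 for Ivery, 4 for Calder — Ivery by 15–4.
No city is unbeaten: Selby loses to Granton; Arden loses to Selby; Granton loses to Ivery; Ivery loses to Selby; Calder loses to Selby. In particular Selby > Ivery > Granton > Selby is a majority cycle — no Condorcet winner exists.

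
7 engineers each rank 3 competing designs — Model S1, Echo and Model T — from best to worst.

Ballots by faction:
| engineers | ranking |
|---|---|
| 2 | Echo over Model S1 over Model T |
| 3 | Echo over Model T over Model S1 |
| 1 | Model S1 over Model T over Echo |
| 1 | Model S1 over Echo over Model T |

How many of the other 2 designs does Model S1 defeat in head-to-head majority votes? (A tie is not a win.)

Model S1 against each rival (7 engineers):
Model S1 vs Echo: Model S1 preferred on 1+1 = 2 ballots; Echo wins 5–2.
Model S1 vs Model T: 4 to 3, Model S1.
Model S1 beats Model T; loses to Echo — 1 pairwise win.

1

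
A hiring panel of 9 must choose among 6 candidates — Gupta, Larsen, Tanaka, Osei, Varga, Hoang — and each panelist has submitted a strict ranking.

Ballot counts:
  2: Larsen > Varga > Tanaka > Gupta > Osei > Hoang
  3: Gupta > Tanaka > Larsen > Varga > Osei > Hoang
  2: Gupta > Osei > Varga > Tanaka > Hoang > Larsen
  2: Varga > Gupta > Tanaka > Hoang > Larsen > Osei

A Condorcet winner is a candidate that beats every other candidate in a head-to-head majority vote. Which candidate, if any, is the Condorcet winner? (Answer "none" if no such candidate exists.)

Head-to-head results (9 committee members):
Gupta vs Larsen: 3+2+2 = 7 for Gupta, 2 for Larsen — Gupta by 7–2.
Gupta vs Tanaka: Gupta is ranked higher on 3+2+2 = 7 ballots, Tanaka on 2. Gupta wins 7–2.
Gupta vs Osei: Gupta preferred on 2+3+2+2 = 9 ballots; Gupta wins 9–0.
Gupta vs Varga: 3+2 = 5 for Gupta, 4 for Varga — Gupta by 5–4.
Gupta vs Hoang: 9 to 0, Gupta.
Larsen vs Tanaka: Larsen is ranked higher on 2 ballots, Tanaka on 7. Tanaka wins 7–2.
Larsen vs Osei: 7 to 2, Larsen.
Larsen vs Varga: Larsen preferred on 2+3 = 5 ballots; Larsen wins 5–4.
Larsen vs Hoang: 5 to 4, Larsen.
Tanaka vs Osei: Tanaka preferred on 2+3+2 = 7 ballots; Tanaka wins 7–2.
Tanaka vs Varga: Tanaka is ranked higher on 3 ballots, Varga on 6. Varga wins 6–3.
Tanaka vs Hoang: 9 to 0, Tanaka.
Osei vs Varga: 2 to 7, Varga.
Osei vs Hoang: Osei is ranked higher on 2+3+2 = 7 ballots, Hoang on 2. Osei wins 7–2.
Varga vs Hoang: Varga preferred on 2+3+2+2 = 9 ballots; Varga wins 9–0.
Gupta wins every pairwise contest, so Gupta is the Condorcet winner.

Gupta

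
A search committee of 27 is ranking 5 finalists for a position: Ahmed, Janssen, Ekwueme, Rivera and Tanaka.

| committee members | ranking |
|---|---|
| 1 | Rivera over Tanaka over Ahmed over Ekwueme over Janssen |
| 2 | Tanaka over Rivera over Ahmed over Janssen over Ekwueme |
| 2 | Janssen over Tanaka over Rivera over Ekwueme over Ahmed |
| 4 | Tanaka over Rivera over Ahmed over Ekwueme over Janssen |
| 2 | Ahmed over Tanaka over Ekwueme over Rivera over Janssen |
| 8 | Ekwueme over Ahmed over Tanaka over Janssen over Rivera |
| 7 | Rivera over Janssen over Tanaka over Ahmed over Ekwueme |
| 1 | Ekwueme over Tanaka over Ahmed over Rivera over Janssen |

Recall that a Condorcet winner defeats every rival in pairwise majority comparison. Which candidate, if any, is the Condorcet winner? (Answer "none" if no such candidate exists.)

Head-to-head results (27 committee members):
Ahmed vs Janssen: 18 to 9, Ahmed.
Ahmed vs Ekwueme: Ahmed is ranked higher on 1+2+4+2+7 = 16 ballots, Ekwueme on 11. Ahmed wins 16–11.
Ahmed vs Rivera: Ahmed is ranked higher on 2+8+1 = 11 ballots, Rivera on 16. Rivera wins 16–11.
Ahmed vs Tanaka: 2+8 = 10 for Ahmed, 17 for Tanaka — Tanaka by 17–10.
Janssen vs Ekwueme: Janssen preferred on 2+2+7 = 11 ballots; Ekwueme wins 16–11.
Janssen vs Rivera: 10 to 17, Rivera.
Janssen vs Tanaka: Janssen is ranked higher on 2+7 = 9 ballots, Tanaka on 18. Tanaka wins 18–9.
Ekwueme vs Rivera: Ekwueme preferred on 2+8+1 = 11 ballots; Rivera wins 16–11.
Ekwueme vs Tanaka: Ekwueme preferred on 8+1 = 9 ballots; Tanaka wins 18–9.
Rivera vs Tanaka: 8 to 19, Tanaka.
Tanaka wins every pairwise contest, so Tanaka is the Condorcet winner.

Tanaka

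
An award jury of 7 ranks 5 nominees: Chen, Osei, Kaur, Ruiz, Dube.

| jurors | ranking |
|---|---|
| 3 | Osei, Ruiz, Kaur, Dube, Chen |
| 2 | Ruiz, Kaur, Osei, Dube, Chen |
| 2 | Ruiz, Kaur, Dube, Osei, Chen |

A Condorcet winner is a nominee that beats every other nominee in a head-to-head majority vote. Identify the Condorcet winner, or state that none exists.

Head-to-head results (7 jurors):
Chen vs Osei: Osei, 7–0.
Chen vs Kaur: Kaur, 7–0.
Chen vs Ruiz: Ruiz wins 7–0.
Chen vs Dube: Dube wins 7–0.
Osei vs Kaur: Kaur wins 4–3.
Osei vs Ruiz: Ruiz wins 4–3.
Osei–Dube: Osei 5–2.
Kaur vs Ruiz: Ruiz, 7–0.
Kaur–Dube: Kaur 7–0.
Ruiz vs Dube: Ruiz wins 7–0.
Ruiz defeats every rival head-to-head and is the Condorcet winner.

Ruiz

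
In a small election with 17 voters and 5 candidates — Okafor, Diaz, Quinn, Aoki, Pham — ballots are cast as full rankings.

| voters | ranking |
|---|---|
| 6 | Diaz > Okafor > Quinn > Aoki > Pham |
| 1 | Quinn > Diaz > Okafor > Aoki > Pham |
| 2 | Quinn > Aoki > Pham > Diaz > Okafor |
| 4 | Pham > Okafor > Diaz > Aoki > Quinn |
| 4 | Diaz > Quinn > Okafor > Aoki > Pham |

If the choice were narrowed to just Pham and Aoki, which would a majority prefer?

Ballots ranking Pham above Aoki: 4.
Ballots ranking Aoki above Pham: 17 − 4 = 13.
Aoki wins the head-to-head 13–4.

Aoki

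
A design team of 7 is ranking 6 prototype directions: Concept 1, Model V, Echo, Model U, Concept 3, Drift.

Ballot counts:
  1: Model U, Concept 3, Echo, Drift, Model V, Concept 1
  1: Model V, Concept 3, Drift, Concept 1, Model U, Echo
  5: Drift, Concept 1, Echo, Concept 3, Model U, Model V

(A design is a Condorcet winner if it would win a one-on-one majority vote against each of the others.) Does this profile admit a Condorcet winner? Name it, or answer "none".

Drift

Check each pair by majority over 7 ballots:
Concept 1 vs Model V: Concept 1 wins 5–2.
Concept 1 vs Echo: Concept 1 wins 6–1.
Concept 1–Model U: Concept 1 6–1.
Concept 1 vs Concept 3: Concept 1, 5–2.
Concept 1–Drift: Drift 7–0.
Model V–Echo: Echo 6–1.
Model V vs Model U: Model U, 6–1.
Model V vs Concept 3: Concept 3 wins 6–1.
Model V vs Drift: Drift, 6–1.
Echo vs Model U: Echo wins 5–2.
Echo vs Concept 3: Echo wins 5–2.
Echo vs Drift: Drift wins 6–1.
Model U vs Concept 3: Concept 3 wins 6–1.
Model U vs Drift: Drift wins 6–1.
Concept 3 vs Drift: Drift wins 5–2.
Drift defeats every rival head-to-head and is the Condorcet winner.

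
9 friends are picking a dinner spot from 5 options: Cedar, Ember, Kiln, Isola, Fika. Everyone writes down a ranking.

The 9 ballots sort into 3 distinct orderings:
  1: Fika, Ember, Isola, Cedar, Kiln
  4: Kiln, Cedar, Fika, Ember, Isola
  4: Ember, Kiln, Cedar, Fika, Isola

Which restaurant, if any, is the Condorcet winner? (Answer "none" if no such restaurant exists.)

Pairwise majorities:
Cedar vs Ember: Ember, 5–4.
Cedar vs Kiln: Kiln wins 8–1.
Cedar–Isola: Cedar 8–1.
Cedar vs Fika: Cedar, 8–1.
Ember–Kiln: Ember 5–4.
Ember–Isola: Ember 9–0.
Ember–Fika: Fika 5–4.
Kiln vs Isola: Kiln wins 8–1.
Kiln vs Fika: Kiln, 8–1.
Isola vs Fika: Fika wins 9–0.
Each restaurant drops at least one matchup (Cedar loses to Ember; Ember loses to Fika; Kiln loses to Ember; Isola loses to Cedar; Fika loses to Cedar); the cycle Cedar beats Fika beats Ember beats Cedar rules out a Condorcet winner.

none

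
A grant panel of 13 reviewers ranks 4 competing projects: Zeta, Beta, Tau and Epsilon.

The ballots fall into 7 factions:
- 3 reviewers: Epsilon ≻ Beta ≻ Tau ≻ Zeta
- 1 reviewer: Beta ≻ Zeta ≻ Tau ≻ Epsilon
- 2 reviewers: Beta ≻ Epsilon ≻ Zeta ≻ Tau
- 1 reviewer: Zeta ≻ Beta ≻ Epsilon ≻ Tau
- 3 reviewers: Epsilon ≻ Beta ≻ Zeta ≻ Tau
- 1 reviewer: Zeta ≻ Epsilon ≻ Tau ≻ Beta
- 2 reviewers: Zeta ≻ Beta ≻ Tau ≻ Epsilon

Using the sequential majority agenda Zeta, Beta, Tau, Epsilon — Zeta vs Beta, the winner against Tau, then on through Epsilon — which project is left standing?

Round 1: Zeta vs Beta — 4–9, Beta advances.
Round 2: Beta vs Tau — 12–1, Beta advances.
Round 3: Beta vs Epsilon — 6–7, Epsilon advances.
Epsilon survives the agenda.

Epsilon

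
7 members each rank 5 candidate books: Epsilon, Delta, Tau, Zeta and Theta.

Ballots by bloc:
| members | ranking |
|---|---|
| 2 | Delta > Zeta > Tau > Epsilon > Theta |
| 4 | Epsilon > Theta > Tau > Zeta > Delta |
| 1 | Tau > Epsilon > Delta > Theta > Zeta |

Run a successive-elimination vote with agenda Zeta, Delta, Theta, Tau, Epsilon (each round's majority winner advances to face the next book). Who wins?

Round 1: Zeta vs Delta — 4–3, Zeta advances.
Round 2: Zeta vs Theta — 2–5, Theta advances.
Round 3: Theta vs Tau — 4–3, Theta advances.
Round 4: Theta vs Epsilon — 0–7, Epsilon advances.
Epsilon survives the agenda.

Epsilon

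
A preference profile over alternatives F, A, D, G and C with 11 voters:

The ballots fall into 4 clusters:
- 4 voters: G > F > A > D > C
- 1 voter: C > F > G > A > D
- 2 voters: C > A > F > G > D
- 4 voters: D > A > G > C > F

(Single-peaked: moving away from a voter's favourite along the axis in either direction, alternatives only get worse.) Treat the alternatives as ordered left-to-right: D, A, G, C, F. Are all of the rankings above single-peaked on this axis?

no

Axis positions: D=1, A=2, G=3, C=4, F=5.
Cluster 1: ranking walks positions 3-5-2-1-4; F is ranked above C even though C lies between F and the peak G on the axis — preferences dip and rise again. Not single-peaked.
Cluster 2 (peak C at position 4): ranking walks positions 4-5-3-2-1, expanding outward from the peak — single-peaked.
Cluster 3: ranking walks positions 4-2-5-3-1; A is ranked above G even though G lies between A and the peak C on the axis — preferences dip and rise again. Not single-peaked.
Cluster 4 (peak D at position 1): ranking walks positions 1-2-3-4-5, expanding outward from the peak — single-peaked.
Cluster 1 violates single-peakedness, so the profile is not single-peaked on this axis.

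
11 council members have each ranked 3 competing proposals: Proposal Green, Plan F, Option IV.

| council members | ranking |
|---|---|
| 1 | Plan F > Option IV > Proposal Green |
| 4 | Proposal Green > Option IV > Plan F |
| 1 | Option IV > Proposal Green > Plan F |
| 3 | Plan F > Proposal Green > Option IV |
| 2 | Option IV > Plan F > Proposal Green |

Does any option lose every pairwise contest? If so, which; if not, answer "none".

Head-to-head results (11 council members):
Proposal Green–Plan F: Plan F 6–5.
Proposal Green vs Option IV: Proposal Green preferred on 4+3 = 7 ballots; Proposal Green wins 7–4.
Plan F vs Option IV: Option IV wins 7–4.
No option is winless: Proposal Green beats Option IV; Plan F beats Proposal Green; Option IV beats Plan F. There is no Condorcet loser.

none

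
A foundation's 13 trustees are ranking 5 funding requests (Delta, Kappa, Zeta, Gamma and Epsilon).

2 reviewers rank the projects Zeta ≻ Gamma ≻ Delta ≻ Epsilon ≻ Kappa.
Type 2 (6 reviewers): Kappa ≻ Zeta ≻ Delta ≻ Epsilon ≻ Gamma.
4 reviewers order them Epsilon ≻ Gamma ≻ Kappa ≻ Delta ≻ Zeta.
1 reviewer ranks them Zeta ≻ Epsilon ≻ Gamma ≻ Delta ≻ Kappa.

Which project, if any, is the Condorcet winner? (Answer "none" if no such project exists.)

none

Head-to-head results (13 reviewers):
Delta vs Kappa: 2+1 = 3 for Delta, 10 for Kappa — Kappa by 10–3.
Delta vs Zeta: Zeta, 9–4.
Delta vs Gamma: 6 for Delta, 7 for Gamma — Gamma by 7–6.
Delta vs Epsilon: Delta wins 8–5.
Kappa vs Zeta: Kappa preferred on 6+4 = 10 ballots; Kappa wins 10–3.
Kappa vs Gamma: Kappa is ranked higher on 6 ballots, Gamma on 7. Gamma wins 7–6.
Kappa vs Epsilon: Epsilon wins 7–6.
Zeta vs Gamma: Zeta wins 9–4.
Zeta vs Epsilon: Zeta preferred on 2+6+1 = 9 ballots; Zeta wins 9–4.
Gamma vs Epsilon: Gamma preferred on 2 ballots; Epsilon wins 11–2.
No project is unbeaten: Delta loses to Kappa; Kappa loses to Gamma; Zeta loses to Kappa; Gamma loses to Zeta; Epsilon loses to Delta. In particular Delta beats Epsilon beats Kappa beats Delta is a majority cycle — no Condorcet winner exists.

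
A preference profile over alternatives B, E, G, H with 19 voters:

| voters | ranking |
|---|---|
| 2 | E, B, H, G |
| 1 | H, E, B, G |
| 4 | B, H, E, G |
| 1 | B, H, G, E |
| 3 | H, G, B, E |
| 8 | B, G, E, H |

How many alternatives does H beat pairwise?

H against each rival (19 voters):
H vs B: H is ranked higher on 1+3 = 4 ballots, B on 15. B wins 15–4.
H vs E: H is ranked higher on 1+4+1+3 = 9 ballots, E on 10. E wins 10–9.
H vs G: H preferred on 2+1+4+1+3 = 11 ballots; H wins 11–8.
H beats G; loses to B, E — 1 pairwise win.

1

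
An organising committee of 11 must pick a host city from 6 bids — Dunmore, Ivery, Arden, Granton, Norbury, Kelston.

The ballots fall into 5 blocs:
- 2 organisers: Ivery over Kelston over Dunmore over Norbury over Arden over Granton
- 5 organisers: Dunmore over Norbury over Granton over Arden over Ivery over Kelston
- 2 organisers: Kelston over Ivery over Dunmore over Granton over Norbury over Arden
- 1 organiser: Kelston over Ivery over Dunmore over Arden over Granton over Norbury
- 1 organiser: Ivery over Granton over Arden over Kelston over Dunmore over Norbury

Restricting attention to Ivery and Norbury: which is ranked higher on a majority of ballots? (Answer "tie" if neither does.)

Ivery

Ballots ranking Ivery above Norbury: 2 + 2 + 1 + 1 = 6.
Ballots ranking Norbury above Ivery: 11 − 6 = 5.
Ivery wins the head-to-head 6–5.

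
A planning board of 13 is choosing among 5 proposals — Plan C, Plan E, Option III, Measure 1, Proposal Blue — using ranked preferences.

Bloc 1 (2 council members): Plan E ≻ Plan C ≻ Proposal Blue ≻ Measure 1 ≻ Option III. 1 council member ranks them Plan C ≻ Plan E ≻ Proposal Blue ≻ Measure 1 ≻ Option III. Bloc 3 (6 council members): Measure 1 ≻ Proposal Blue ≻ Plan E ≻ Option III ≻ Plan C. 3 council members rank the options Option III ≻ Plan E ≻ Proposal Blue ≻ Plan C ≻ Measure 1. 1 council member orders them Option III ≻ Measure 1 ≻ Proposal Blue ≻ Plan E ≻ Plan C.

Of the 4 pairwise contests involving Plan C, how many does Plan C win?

Plan C against each rival (13 council members):
Plan C–Plan E: Plan E 12–1.
Plan C vs Option III: 2+1 = 3 for Plan C, 10 for Option III — Option III by 10–3.
Plan C vs Measure 1: Plan C preferred on 2+1+3 = 6 ballots; Measure 1 wins 7–6.
Plan C vs Proposal Blue: Proposal Blue, 10–3.
Plan C beats no one; loses to Plan E, Option III, Measure 1, Proposal Blue — 0 pairwise wins.

0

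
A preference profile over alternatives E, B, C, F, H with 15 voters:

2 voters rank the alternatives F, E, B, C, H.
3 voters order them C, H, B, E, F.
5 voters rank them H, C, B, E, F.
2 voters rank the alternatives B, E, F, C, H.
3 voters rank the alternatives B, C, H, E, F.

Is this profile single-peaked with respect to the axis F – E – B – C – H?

yes

Axis positions: F=1, E=2, B=3, C=4, H=5.
Ballot type 1 (peak F at position 1): ranking walks positions 1-2-3-4-5, expanding outward from the peak — single-peaked.
Ballot type 2 (peak C at position 4): ranking walks positions 4-5-3-2-1, expanding outward from the peak — single-peaked.
Ballot type 3 (peak H at position 5): ranking walks positions 5-4-3-2-1, expanding outward from the peak — single-peaked.
Ballot type 4 (peak B at position 3): ranking walks positions 3-2-1-4-5, expanding outward from the peak — single-peaked.
Ballot type 5 (peak B at position 3): ranking walks positions 3-4-5-2-1, expanding outward from the peak — single-peaked.
Every ranking is single-peaked on this axis.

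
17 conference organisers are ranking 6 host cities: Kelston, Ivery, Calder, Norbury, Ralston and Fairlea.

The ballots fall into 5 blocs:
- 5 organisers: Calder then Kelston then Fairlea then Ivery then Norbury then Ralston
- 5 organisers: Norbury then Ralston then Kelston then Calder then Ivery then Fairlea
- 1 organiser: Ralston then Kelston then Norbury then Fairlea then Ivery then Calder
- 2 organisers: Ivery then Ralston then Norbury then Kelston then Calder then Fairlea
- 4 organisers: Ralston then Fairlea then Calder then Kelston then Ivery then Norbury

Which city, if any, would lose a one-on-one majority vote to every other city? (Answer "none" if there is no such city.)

Pairwise majorities:
Kelston vs Ivery: 15 to 2, Kelston.
Kelston vs Calder: Kelston is ranked higher on 5+1+2 = 8 ballots, Calder on 9. Calder wins 9–8.
Kelston vs Norbury: Kelston, 10–7.
Kelston vs Ralston: Ralston, 12–5.
Kelston–Fairlea: Kelston 13–4.
Ivery vs Calder: Ivery preferred on 1+2 = 3 ballots; Calder wins 14–3.
Ivery vs Norbury: Ivery wins 11–6.
Ivery vs Ralston: 7 to 10, Ralston.
Ivery vs Fairlea: Fairlea, 10–7.
Calder vs Norbury: Calder is ranked higher on 5+4 = 9 ballots, Norbury on 8. Calder wins 9–8.
Calder vs Ralston: Ralston wins 12–5.
Calder vs Fairlea: Calder wins 12–5.
Norbury vs Ralston: Norbury wins 10–7.
Norbury vs Fairlea: 8 to 9, Fairlea.
Ralston vs Fairlea: 5+1+2+4 = 12 for Ralston, 5 for Fairlea — Ralston by 12–5.
Every city wins at least one matchup (Kelston beats Ivery; Ivery beats Norbury; Calder beats Kelston; Norbury beats Ralston; Ralston beats Kelston; Fairlea beats Ivery), so there is no Condorcet loser.

none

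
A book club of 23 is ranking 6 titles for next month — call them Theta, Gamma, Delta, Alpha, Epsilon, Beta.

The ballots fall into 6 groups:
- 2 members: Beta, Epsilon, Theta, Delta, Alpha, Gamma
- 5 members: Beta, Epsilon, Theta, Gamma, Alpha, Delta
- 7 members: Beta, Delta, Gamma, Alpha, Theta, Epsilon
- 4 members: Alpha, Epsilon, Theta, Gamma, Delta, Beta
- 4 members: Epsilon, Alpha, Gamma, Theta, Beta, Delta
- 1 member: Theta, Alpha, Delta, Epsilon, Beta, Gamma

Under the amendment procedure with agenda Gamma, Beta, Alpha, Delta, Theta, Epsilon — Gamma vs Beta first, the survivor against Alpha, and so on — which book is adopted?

Beta

Round 1: Gamma vs Beta — 8–15, Beta advances.
Round 2: Beta vs Alpha — 14–9, Beta advances.
Round 3: Beta vs Delta — 18–5, Beta advances.
Round 4: Beta vs Theta — 14–9, Beta advances.
Round 5: Beta vs Epsilon — 14–9, Beta advances.
Beta survives the agenda.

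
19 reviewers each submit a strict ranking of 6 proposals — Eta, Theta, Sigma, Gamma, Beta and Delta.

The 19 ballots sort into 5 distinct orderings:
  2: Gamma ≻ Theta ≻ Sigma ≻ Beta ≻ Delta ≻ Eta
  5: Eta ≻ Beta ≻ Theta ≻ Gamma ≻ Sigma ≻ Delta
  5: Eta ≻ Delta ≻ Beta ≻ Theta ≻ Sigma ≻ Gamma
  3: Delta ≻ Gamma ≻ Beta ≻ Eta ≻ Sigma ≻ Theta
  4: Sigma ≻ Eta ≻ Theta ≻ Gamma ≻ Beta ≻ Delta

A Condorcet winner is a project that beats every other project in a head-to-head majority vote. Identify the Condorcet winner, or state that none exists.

Eta

Check each pair by majority over 19 ballots:
Eta vs Theta: 5+5+3+4 = 17 for Eta, 2 for Theta — Eta by 17–2.
Eta vs Sigma: Eta is ranked higher on 5+5+3 = 13 ballots, Sigma on 6. Eta wins 13–6.
Eta vs Gamma: 14 to 5, Eta.
Eta vs Beta: 5+5+4 = 14 for Eta, 5 for Beta — Eta by 14–5.
Eta vs Delta: 5+5+4 = 14 for Eta, 5 for Delta — Eta by 14–5.
Theta vs Sigma: Theta preferred on 2+5+5 = 12 ballots; Theta wins 12–7.
Theta vs Gamma: 14 to 5, Theta.
Theta vs Beta: Theta is ranked higher on 2+4 = 6 ballots, Beta on 13. Beta wins 13–6.
Theta vs Delta: Theta preferred on 2+5+4 = 11 ballots; Theta wins 11–8.
Sigma vs Gamma: 9 to 10, Gamma.
Sigma vs Beta: 2+4 = 6 for Sigma, 13 for Beta — Beta by 13–6.
Sigma vs Delta: 11 to 8, Sigma.
Gamma vs Beta: Gamma is ranked higher on 2+3+4 = 9 ballots, Beta on 10. Beta wins 10–9.
Gamma vs Delta: Gamma preferred on 2+5+4 = 11 ballots; Gamma wins 11–8.
Beta vs Delta: 11 to 8, Beta.
Eta wins every pairwise contest, so Eta is the Condorcet winner.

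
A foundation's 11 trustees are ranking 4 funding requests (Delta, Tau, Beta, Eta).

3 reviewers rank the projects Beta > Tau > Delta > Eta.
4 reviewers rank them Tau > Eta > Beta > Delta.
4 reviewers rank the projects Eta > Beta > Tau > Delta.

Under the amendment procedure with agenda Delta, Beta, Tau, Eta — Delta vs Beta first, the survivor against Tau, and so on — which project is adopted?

Eta

Round 1: Delta vs Beta — 0–11, Beta advances.
Round 2: Beta vs Tau — 7–4, Beta advances.
Round 3: Beta vs Eta — 3–8, Eta advances.
Eta survives the agenda.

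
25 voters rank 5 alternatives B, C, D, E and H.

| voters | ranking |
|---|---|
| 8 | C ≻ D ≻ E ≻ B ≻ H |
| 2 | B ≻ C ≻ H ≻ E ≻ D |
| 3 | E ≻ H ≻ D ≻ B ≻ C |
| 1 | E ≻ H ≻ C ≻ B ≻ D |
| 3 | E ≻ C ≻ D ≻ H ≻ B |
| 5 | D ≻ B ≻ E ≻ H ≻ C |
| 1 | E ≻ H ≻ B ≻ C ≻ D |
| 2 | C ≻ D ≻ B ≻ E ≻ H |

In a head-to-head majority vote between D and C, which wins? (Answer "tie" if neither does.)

C

Ballots ranking D above C: 3 + 5 = 8.
Ballots ranking C above D: 25 − 8 = 17.
C wins the head-to-head 17–8.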